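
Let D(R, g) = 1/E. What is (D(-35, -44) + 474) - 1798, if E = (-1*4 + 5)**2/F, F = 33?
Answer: -1291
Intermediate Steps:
E = 1/33 (E = (-1*4 + 5)**2/33 = (-4 + 5)**2*(1/33) = 1**2*(1/33) = 1*(1/33) = 1/33 ≈ 0.030303)
D(R, g) = 33 (D(R, g) = 1/(1/33) = 33)
(D(-35, -44) + 474) - 1798 = (33 + 474) - 1798 = 507 - 1798 = -1291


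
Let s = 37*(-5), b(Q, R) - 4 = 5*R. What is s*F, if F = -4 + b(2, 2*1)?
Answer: -1850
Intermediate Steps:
b(Q, R) = 4 + 5*R
F = 10 (F = -4 + (4 + 5*(2*1)) = -4 + (4 + 5*2) = -4 + (4 + 10) = -4 + 14 = 10)
s = -185
s*F = -185*10 = -1850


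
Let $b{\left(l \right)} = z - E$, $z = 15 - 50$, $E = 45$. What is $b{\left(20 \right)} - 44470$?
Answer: $-44550$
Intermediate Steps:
$z = -35$ ($z = 15 - 50 = -35$)
$b{\left(l \right)} = -80$ ($b{\left(l \right)} = -35 - 45 = -80$)
$b{\left(20 \right)} - 44470 = -80 - 44470 = -44550$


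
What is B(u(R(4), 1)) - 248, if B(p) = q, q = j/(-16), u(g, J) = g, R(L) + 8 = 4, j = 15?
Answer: -3983/16 ≈ -248.94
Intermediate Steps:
R(L) = -4 (R(L) = -8 + 4 = -4)
q = -15/16 (q = 15/(-16) = 15*(-1/16) = -15/16 ≈ -0.93750)
B(p) = -15/16
B(u(R(4), 1)) - 248 = -15/16 - 248 = -3983/16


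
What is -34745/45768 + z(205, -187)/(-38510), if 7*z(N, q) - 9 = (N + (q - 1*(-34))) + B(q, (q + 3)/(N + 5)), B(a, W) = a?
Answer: -668603063/881262840 ≈ -0.75869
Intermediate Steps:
z(N, q) = 43/7 + N/7 + 2*q/7 (z(N, q) = 9/7 + ((N + (q - 1*(-34))) + q)/7 = 9/7 + ((N + (q + 34)) + q)/7 = 9/7 + ((N + (34 + q)) + q)/7 = 9/7 + ((34 + N + q) + q)/7 = 9/7 + (34 + N + 2*q)/7 = 9/7 + (34/7 + N/7 + 2*q/7) = 43/7 + N/7 + 2*q/7)
-34745/45768 + z(205, -187)/(-38510) = -34745/45768 + (43/7 + (1/7)*205 + (2/7)*(-187))/(-38510) = -34745*1/45768 + (43/7 + 205/7 - 374/7)*(-1/38510) = -34745/45768 - 18*(-1/38510) = -34745/45768 + 9/19255 = -668603063/881262840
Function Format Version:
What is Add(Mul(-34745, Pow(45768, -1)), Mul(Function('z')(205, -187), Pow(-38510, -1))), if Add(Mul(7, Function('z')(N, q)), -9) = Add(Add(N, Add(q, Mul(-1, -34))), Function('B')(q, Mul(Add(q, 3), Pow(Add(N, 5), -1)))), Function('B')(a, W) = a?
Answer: Rational(-668603063, 881262840) ≈ -0.75869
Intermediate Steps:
Function('z')(N, q) = Add(Rational(43, 7), Mul(Rational(1, 7), N), Mul(Rational(2, 7), q)) (Function('z')(N, q) = Add(Rational(9, 7), Mul(Rational(1, 7), Add(Add(N, Add(q, Mul(-1, -34))), q))) = Add(Rational(9, 7), Mul(Rational(1, 7), Add(Add(N, Add(q, 34)), q))) = Add(Rational(9, 7), Mul(Rational(1, 7), Add(Add(N, Add(34, q)), q))) = Add(Rational(9, 7), Mul(Rational(1, 7), Add(Add(34, N, q), q))) = Add(Rational(9, 7), Mul(Rational(1, 7), Add(34, N, Mul(2, q)))) = Add(Rational(9, 7), Add(Rational(34, 7), Mul(Rational(1, 7), N), Mul(Rational(2, 7), q))) = Add(Rational(43, 7), Mul(Rational(1, 7), N), Mul(Rational(2, 7), q)))
Add(Mul(-34745, Pow(45768, -1)), Mul(Function('z')(205, -187), Pow(-38510, -1))) = Add(Mul(-34745, Pow(45768, -1)), Mul(Add(Rational(43, 7), Mul(Rational(1, 7), 205), Mul(Rational(2, 7), -187)), Pow(-38510, -1))) = Add(Mul(-34745, Rational(1, 45768)), Mul(Add(Rational(43, 7), Rational(205, 7), Rational(-374, 7)), Rational(-1, 38510))) = Add(Rational(-34745, 45768), Mul(-18, Rational(-1, 38510))) = Add(Rational(-34745, 45768), Rational(9, 19255)) = Rational(-668603063, 881262840)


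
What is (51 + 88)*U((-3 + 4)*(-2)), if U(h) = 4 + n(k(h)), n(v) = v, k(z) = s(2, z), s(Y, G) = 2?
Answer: 834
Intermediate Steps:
k(z) = 2
U(h) = 6 (U(h) = 4 + 2 = 6)
(51 + 88)*U((-3 + 4)*(-2)) = (51 + 88)*6 = 139*6 = 834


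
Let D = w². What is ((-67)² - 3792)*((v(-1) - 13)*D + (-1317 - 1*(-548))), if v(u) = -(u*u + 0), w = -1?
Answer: -545751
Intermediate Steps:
D = 1 (D = (-1)² = 1)
v(u) = -u² (v(u) = -(u² + 0) = -u²)
((-67)² - 3792)*((v(-1) - 13)*D + (-1317 - 1*(-548))) = ((-67)² - 3792)*((-1*(-1)² - 13)*1 + (-1317 - 1*(-548))) = (4489 - 3792)*((-1*1 - 13)*1 + (-1317 + 548)) = 697*((-1 - 13)*1 - 769) = 697*(-14*1 - 769) = 697*(-14 - 769) = 697*(-783) = -545751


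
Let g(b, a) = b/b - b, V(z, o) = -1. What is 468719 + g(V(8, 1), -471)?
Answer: 468721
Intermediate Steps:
g(b, a) = 1 - b
468719 + g(V(8, 1), -471) = 468719 + (1 - 1*(-1)) = 468719 + (1 + 1) = 468719 + 2 = 468721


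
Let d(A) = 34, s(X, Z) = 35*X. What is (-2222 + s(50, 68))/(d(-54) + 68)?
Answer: -236/51 ≈ -4.6274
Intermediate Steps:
(-2222 + s(50, 68))/(d(-54) + 68) = (-2222 + 35*50)/(34 + 68) = (-2222 + 1750)/102 = -472*1/102 = -236/51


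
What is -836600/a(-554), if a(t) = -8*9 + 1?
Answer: 836600/71 ≈ 11783.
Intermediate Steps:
a(t) = -71 (a(t) = -72 + 1 = -71)
-836600/a(-554) = -836600/(-71) = -836600*(-1/71) = 836600/71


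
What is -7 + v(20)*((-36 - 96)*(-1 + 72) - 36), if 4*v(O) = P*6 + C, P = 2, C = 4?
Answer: -37639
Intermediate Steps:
v(O) = 4 (v(O) = (2*6 + 4)/4 = (12 + 4)/4 = (¼)*16 = 4)
-7 + v(20)*((-36 - 96)*(-1 + 72) - 36) = -7 + 4*((-36 - 96)*(-1 + 72) - 36) = -7 + 4*(-132*71 - 36) = -7 + 4*(-9372 - 36) = -7 + 4*(-9408) = -7 - 37632 = -37639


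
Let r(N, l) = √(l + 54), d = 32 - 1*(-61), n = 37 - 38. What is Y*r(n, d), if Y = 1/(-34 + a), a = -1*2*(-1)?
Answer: -7*√3/32 ≈ -0.37889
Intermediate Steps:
n = -1
a = 2 (a = -2*(-1) = 2)
d = 93 (d = 32 + 61 = 93)
r(N, l) = √(54 + l)
Y = -1/32 (Y = 1/(-34 + 2) = 1/(-32) = -1/32 ≈ -0.031250)
Y*r(n, d) = -√(54 + 93)/32 = -7*√3/32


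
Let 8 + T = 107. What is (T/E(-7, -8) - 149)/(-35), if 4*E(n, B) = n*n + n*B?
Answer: 5083/1225 ≈ 4.1494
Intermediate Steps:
E(n, B) = n²/4 + B*n/4 (E(n, B) = (n*n + n*B)/4 = (n² + B*n)/4 = n²/4 + B*n/4)
T = 99 (T = -8 + 107 = 99)
(T/E(-7, -8) - 149)/(-35) = (99/(((¼)*(-7)*(-8 - 7))) - 149)/(-35) = (99/(((¼)*(-7)*(-15))) - 149)*(-1/35) = (99/(105/4) - 149)*(-1/35) = (99*(4/105) - 149)*(-1/35) = (132/35 - 149)*(-1/35) = -5083/35*(-1/35) = 5083/1225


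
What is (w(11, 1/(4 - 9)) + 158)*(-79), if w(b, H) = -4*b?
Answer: -9006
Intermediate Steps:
(w(11, 1/(4 - 9)) + 158)*(-79) = (-4*11 + 158)*(-79) = (-44 + 158)*(-79) = 114*(-79) = -9006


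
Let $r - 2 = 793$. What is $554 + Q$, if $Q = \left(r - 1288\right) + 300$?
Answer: $361$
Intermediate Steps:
$r = 795$ ($r = 2 + 793 = 795$)
$Q = -193$ ($Q = \left(795 - 1288\right) + 300 = -493 + 300 = -193$)
$554 + Q = 554 - 193 = 361$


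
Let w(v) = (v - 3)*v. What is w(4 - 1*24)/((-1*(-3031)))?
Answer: 460/3031 ≈ 0.15177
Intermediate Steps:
w(v) = v*(-3 + v) (w(v) = (-3 + v)*v = v*(-3 + v))
w(4 - 1*24)/((-1*(-3031))) = ((4 - 1*24)*(-3 + (4 - 1*24)))/((-1*(-3031))) = ((4 - 24)*(-3 + (4 - 24)))/3031 = -20*(-3 - 20)*(1/3031) = -20*(-23)*(1/3031) = 460*(1/3031) = 460/3031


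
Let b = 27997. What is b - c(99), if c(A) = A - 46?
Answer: 27944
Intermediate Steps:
c(A) = -46 + A
b - c(99) = 27997 - (-46 + 99) = 27997 - 1*53 = 27997 - 53 = 27944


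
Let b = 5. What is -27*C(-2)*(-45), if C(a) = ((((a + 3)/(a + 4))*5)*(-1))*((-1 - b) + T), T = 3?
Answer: 18225/2 ≈ 9112.5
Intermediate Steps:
C(a) = 15*(3 + a)/(4 + a) (C(a) = ((((a + 3)/(a + 4))*5)*(-1))*((-1 - 1*5) + 3) = ((((3 + a)/(4 + a))*5)*(-1))*((-1 - 5) + 3) = ((((3 + a)/(4 + a))*5)*(-1))*(-6 + 3) = ((5*(3 + a)/(4 + a))*(-1))*(-3) = -5*(3 + a)/(4 + a)*(-3) = 15*(3 + a)/(4 + a))
-27*C(-2)*(-45) = -405*(3 - 2)/(4 - 2)*(-45) = -405/2*(-45) = 18225/2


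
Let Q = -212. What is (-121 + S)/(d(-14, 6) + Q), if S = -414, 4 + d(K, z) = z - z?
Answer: 535/216 ≈ 2.4769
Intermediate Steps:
d(K, z) = -4 (d(K, z) = -4 + (z - z) = -4 + 0 = -4)
(-121 + S)/(d(-14, 6) + Q) = (-121 - 414)/(-4 - 212) = -535/(-216) = -535*(-1/216) = 535/216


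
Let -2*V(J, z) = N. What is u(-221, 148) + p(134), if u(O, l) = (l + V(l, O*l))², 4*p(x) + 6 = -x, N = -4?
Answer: 22465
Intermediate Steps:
V(J, z) = 2 (V(J, z) = -½*(-4) = 2)
p(x) = -3/2 - x/4 (p(x) = -3/2 + (-x)/4 = -3/2 - x/4)
u(O, l) = (2 + l)² (u(O, l) = (l + 2)² = (2 + l)²)
u(-221, 148) + p(134) = (2 + 148)² + (-3/2 - ¼*134) = 150² + (-3/2 - 67/2) = 22500 - 35 = 22465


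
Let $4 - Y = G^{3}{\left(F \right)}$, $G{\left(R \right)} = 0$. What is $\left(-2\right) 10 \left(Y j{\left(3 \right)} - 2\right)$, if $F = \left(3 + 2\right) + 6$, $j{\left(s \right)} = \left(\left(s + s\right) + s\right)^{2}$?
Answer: $-6440$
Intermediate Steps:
$j{\left(s \right)} = 9 s^{2}$ ($j{\left(s \right)} = \left(2 s + s\right)^{2} = \left(3 s\right)^{2} = 9 s^{2}$)
$F = 11$ ($F = 5 + 6 = 11$)
$Y = 4$ ($Y = 4 - 0^{3} = 4 - 0 = 4 + 0 = 4$)
$\left(-2\right) 10 \left(Y j{\left(3 \right)} - 2\right) = \left(-2\right) 10 \left(4 \cdot 9 \cdot 3^{2} - 2\right) = - 20 \left(4 \cdot 9 \cdot 9 - 2\right) = - 20 \left(4 \cdot 81 - 2\right) = - 20 \left(324 - 2\right) = \left(-20\right) 322 = -6440$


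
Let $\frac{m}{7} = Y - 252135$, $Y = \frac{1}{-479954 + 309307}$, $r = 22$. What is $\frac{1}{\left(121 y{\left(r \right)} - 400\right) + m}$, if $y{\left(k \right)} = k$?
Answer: $- \frac{170647}{300796565908} \approx -5.6732 \cdot 10^{-7}$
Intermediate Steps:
$Y = - \frac{1}{170647}$ ($Y = \frac{1}{-170647} = - \frac{1}{170647} \approx -5.86 \cdot 10^{-6}$)
$m = - \frac{301182569422}{170647}$ ($m = 7 \left(- \frac{1}{170647} - 252135\right) = 7 \left(- \frac{43026081346}{170647}\right) = - \frac{301182569422}{170647} \approx -1.7649 \cdot 10^{6}$)
$\frac{1}{\left(121 y{\left(r \right)} - 400\right) + m} = \frac{1}{\left(121 \cdot 22 - 400\right) - \frac{301182569422}{170647}} = \frac{1}{\left(2662 - 400\right) - \frac{301182569422}{170647}} = \frac{1}{2262 - \frac{301182569422}{170647}} = \frac{1}{- \frac{300796565908}{170647}} = - \frac{170647}{300796565908}$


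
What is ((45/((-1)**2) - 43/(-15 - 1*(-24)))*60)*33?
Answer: 79640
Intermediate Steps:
((45/((-1)**2) - 43/(-15 - 1*(-24)))*60)*33 = ((45/1 - 43/(-15 + 24))*60)*33 = ((45*1 - 43/9)*60)*33 = ((45 - 43*1/9)*60)*33 = ((45 - 43/9)*60)*33 = ((362/9)*60)*33 = (7240/3)*33 = 79640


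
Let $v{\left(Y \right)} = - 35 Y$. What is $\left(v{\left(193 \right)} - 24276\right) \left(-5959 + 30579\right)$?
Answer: $-763983220$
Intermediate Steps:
$\left(v{\left(193 \right)} - 24276\right) \left(-5959 + 30579\right) = \left(\left(-35\right) 193 - 24276\right) \left(-5959 + 30579\right) = \left(-6755 - 24276\right) 24620 = \left(-31031\right) 24620 = -763983220$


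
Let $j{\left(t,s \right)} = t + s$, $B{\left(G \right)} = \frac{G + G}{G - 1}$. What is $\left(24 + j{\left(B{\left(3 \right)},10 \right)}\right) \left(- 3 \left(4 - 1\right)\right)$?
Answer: $-333$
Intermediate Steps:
$B{\left(G \right)} = \frac{2 G}{-1 + G}$
$j{\left(t,s \right)} = s + t$
$\left(24 + j{\left(B{\left(3 \right)},10 \right)}\right) \left(- 3 \left(4 - 1\right)\right) = \left(24 + \left(10 + 2 \cdot 3 \frac{1}{-1 + 3}\right)\right) \left(- 3 \left(4 - 1\right)\right) = \left(24 + \left(10 + 2 \cdot 3 \cdot \frac{1}{2}\right)\right) \left(\left(-3\right) 3\right) = \left(24 + \left(10 + 2 \cdot 3 \cdot \frac{1}{2}\right)\right) \left(-9\right) = \left(24 + \left(10 + 3\right)\right) \left(-9\right) = \left(24 + 13\right) \left(-9\right) = 37 \left(-9\right) = -333$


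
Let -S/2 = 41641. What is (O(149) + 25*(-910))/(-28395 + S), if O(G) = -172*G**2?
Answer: 3841322/111677 ≈ 34.397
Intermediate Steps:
S = -83282 (S = -2*41641 = -83282)
(O(149) + 25*(-910))/(-28395 + S) = (-172*149**2 + 25*(-910))/(-28395 - 83282) = (-172*22201 - 22750)/(-111677) = (-3818572 - 22750)*(-1/111677) = -3841322*(-1/111677) = 3841322/111677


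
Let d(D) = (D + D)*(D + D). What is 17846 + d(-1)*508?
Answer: 19878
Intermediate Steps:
d(D) = 4*D² (d(D) = (2*D)*(2*D) = 4*D²)
17846 + d(-1)*508 = 17846 + (4*(-1)²)*508 = 17846 + (4*1)*508 = 17846 + 4*508 = 17846 + 2032 = 19878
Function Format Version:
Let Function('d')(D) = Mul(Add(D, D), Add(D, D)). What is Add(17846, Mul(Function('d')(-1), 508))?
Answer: 19878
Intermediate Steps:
Function('d')(D) = Mul(4, Pow(D, 2)) (Function('d')(D) = Mul(Mul(2, D), Mul(2, D)) = Mul(4, Pow(D, 2)))
Add(17846, Mul(Function('d')(-1), 508)) = Add(17846, Mul(Mul(4, Pow(-1, 2)), 508)) = Add(17846, Mul(Mul(4, 1), 508)) = Add(17846, Mul(4, 508)) = Add(17846, 2032) = 19878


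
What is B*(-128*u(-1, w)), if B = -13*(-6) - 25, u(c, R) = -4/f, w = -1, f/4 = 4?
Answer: 1696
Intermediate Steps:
f = 16 (f = 4*4 = 16)
u(c, R) = -¼ (u(c, R) = -4/16 = -4*1/16 = -¼)
B = 53 (B = 78 - 25 = 53)
B*(-128*u(-1, w)) = 53*(-128*(-¼)) = 53*32 = 1696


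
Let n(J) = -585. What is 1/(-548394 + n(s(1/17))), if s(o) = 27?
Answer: -1/548979 ≈ -1.8216e-6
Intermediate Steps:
1/(-548394 + n(s(1/17))) = 1/(-548394 - 585) = 1/(-548979) = -1/548979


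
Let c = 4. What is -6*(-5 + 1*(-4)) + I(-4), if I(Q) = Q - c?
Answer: 46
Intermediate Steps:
I(Q) = -4 + Q (I(Q) = Q - 1*4 = Q - 4 = -4 + Q)
-6*(-5 + 1*(-4)) + I(-4) = -6*(-5 + 1*(-4)) + (-4 - 4) = -6*(-5 - 4) - 8 = -6*(-9) - 8 = 54 - 8 = 46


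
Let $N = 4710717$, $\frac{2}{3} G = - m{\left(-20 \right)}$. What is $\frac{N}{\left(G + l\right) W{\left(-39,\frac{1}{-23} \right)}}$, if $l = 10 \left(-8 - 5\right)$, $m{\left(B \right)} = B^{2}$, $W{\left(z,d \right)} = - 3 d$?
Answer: $- \frac{36115497}{730} \approx -49473.0$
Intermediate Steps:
$G = -600$ ($G = \frac{3 \left(- \left(-20\right)^{2}\right)}{2} = \frac{3 \left(\left(-1\right) 400\right)}{2} = \frac{3}{2} \left(-400\right) = -600$)
$l = -130$ ($l = 10 \left(-13\right) = -130$)
$\frac{N}{\left(G + l\right) W{\left(-39,\frac{1}{-23} \right)}} = \frac{4710717}{\left(-600 - 130\right) \left(- \frac{3}{-23}\right)} = \frac{4710717}{\left(-730\right) \left(\left(-3\right) \left(- \frac{1}{23}\right)\right)} = \frac{4710717}{\left(-730\right) \frac{3}{23}} = \frac{4710717}{- \frac{2190}{23}} = 4710717 \left(- \frac{23}{2190}\right) = - \frac{36115497}{730}$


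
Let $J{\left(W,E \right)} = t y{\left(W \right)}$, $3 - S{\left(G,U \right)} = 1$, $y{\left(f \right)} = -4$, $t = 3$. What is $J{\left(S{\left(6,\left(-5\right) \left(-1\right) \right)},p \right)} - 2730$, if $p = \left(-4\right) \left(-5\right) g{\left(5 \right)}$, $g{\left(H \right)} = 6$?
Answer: $-2742$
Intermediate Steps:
$S{\left(G,U \right)} = 2$ ($S{\left(G,U \right)} = 3 - 1 = 2$)
$p = 120$ ($p = \left(-4\right) \left(-5\right) 6 = 20 \cdot 6 = 120$)
$J{\left(W,E \right)} = -12$ ($J{\left(W,E \right)} = 3 \left(-4\right) = -12$)
$J{\left(S{\left(6,\left(-5\right) \left(-1\right) \right)},p \right)} - 2730 = -12 - 2730 = -2742$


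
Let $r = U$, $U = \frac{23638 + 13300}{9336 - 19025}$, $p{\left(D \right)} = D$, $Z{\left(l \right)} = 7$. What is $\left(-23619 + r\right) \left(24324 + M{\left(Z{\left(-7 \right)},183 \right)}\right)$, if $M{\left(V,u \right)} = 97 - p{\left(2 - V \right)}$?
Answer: $- \frac{5590657784754}{9689} \approx -5.7701 \cdot 10^{8}$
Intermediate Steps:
$M{\left(V,u \right)} = 95 + V$ ($M{\left(V,u \right)} = 97 - \left(2 - V\right) = 97 + \left(-2 + V\right) = 95 + V$)
$U = - \frac{36938}{9689}$ ($U = \frac{36938}{-9689} = 36938 \left(- \frac{1}{9689}\right) = - \frac{36938}{9689} \approx -3.8124$)
$r = - \frac{36938}{9689} \approx -3.8124$
$\left(-23619 + r\right) \left(24324 + M{\left(Z{\left(-7 \right)},183 \right)}\right) = \left(-23619 - \frac{36938}{9689}\right) \left(24324 + \left(95 + 7\right)\right) = - \frac{228881429 \left(24324 + 102\right)}{9689} = \left(- \frac{228881429}{9689}\right) 24426 = - \frac{5590657784754}{9689}$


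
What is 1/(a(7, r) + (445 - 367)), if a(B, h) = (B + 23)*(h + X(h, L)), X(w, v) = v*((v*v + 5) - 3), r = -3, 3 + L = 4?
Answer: 1/78 ≈ 0.012821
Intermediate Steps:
L = 1 (L = -3 + 4 = 1)
X(w, v) = v*(2 + v²) (X(w, v) = v*((v² + 5) - 3) = v*((5 + v²) - 3) = v*(2 + v²))
a(B, h) = (3 + h)*(23 + B) (a(B, h) = (B + 23)*(h + 1*(2 + 1²)) = (23 + B)*(h + 1*(2 + 1)) = (23 + B)*(h + 1*3) = (23 + B)*(h + 3) = (23 + B)*(3 + h) = (3 + h)*(23 + B))
1/(a(7, r) + (445 - 367)) = 1/((69 + 3*7 + 23*(-3) + 7*(-3)) + (445 - 367)) = 1/((69 + 21 - 69 - 21) + 78) = 1/(0 + 78) = 1/78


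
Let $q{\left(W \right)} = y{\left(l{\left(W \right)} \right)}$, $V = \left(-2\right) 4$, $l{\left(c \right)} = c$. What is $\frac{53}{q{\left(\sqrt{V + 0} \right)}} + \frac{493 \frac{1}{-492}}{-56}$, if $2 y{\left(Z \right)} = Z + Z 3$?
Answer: $\frac{493}{27552} - \frac{53 i \sqrt{2}}{8} \approx 0.017893 - 9.3692 i$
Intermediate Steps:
$V = -8$
$y{\left(Z \right)} = 2 Z$ ($y{\left(Z \right)} = \frac{Z + Z 3}{2} = \frac{Z + 3 Z}{2} = \frac{4 Z}{2} = 2 Z$)
$q{\left(W \right)} = 2 W$
$\frac{53}{q{\left(\sqrt{V + 0} \right)}} + \frac{493 \frac{1}{-492}}{-56} = \frac{53}{2 \sqrt{-8 + 0}} + \frac{493 \frac{1}{-492}}{-56} = \frac{53}{2 \sqrt{-8}} + 493 \left(- \frac{1}{492}\right) \left(- \frac{1}{56}\right) = \frac{53}{2 \cdot 2 i \sqrt{2}} - - \frac{493}{27552} = \frac{53}{4 i \sqrt{2}} + \frac{493}{27552} = 53 \left(- \frac{i \sqrt{2}}{8}\right) + \frac{493}{27552} = - \frac{53 i \sqrt{2}}{8} + \frac{493}{27552} = \frac{493}{27552} - \frac{53 i \sqrt{2}}{8}$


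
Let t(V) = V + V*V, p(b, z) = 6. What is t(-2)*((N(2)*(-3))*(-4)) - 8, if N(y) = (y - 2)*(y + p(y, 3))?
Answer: -8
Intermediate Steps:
t(V) = V + V**2
N(y) = (-2 + y)*(6 + y) (N(y) = (y - 2)*(y + 6) = (-2 + y)*(6 + y))
t(-2)*((N(2)*(-3))*(-4)) - 8 = (-2*(1 - 2))*(((-12 + 2**2 + 4*2)*(-3))*(-4)) - 8 = (-2*(-1))*(((-12 + 4 + 8)*(-3))*(-4)) - 8 = 2*((0*(-3))*(-4)) - 8 = 2*(0*(-4)) - 8 = 2*0 - 8 = 0 - 8 = -8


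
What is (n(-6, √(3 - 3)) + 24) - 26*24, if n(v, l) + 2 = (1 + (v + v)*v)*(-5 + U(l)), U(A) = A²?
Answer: -967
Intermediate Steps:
n(v, l) = -2 + (1 + 2*v²)*(-5 + l²) (n(v, l) = -2 + (1 + (v + v)*v)*(-5 + l²) = -2 + (1 + (2*v)*v)*(-5 + l²) = -2 + (1 + 2*v²)*(-5 + l²))
(n(-6, √(3 - 3)) + 24) - 26*24 = ((-7 + (√(3 - 3))² - 10*(-6)² + 2*(√(3 - 3))²*(-6)²) + 24) - 26*24 = ((-7 + (√0)² - 10*36 + 2*(√0)²*36) + 24) - 624 = ((-7 + 0² - 360 + 2*0²*36) + 24) - 624 = ((-7 + 0 - 360 + 2*0*36) + 24) - 624 = ((-7 + 0 - 360 + 0) + 24) - 624 = (-367 + 24) - 624 = -343 - 624 = -967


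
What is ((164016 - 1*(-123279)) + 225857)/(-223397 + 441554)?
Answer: 513152/218157 ≈ 2.3522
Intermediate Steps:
((164016 - 1*(-123279)) + 225857)/(-223397 + 441554) = ((164016 + 123279) + 225857)/218157 = (287295 + 225857)*(1/218157) = 513152*(1/218157) = 513152/218157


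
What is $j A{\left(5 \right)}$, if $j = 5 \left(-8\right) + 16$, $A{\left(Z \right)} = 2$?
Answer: $-48$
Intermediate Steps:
$j = -24$ ($j = -40 + 16 = -24$)
$j A{\left(5 \right)} = \left(-24\right) 2 = -48$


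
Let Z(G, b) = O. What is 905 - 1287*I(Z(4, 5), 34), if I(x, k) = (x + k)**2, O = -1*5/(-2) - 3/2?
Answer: -1575670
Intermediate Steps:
O = 1 (O = -5*(-1/2) - 3*1/2 = 5/2 - 3/2 = 1)
Z(G, b) = 1
I(x, k) = (k + x)**2
905 - 1287*I(Z(4, 5), 34) = 905 - 1287*(34 + 1)**2 = 905 - 1287*35**2 = 905 - 1287*1225 = 905 - 1576575 = -1575670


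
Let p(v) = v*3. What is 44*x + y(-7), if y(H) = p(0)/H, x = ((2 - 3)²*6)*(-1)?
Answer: -264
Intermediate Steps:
p(v) = 3*v
x = -6 (x = ((-1)²*6)*(-1) = (1*6)*(-1) = 6*(-1) = -6)
y(H) = 0 (y(H) = (3*0)/H = 0/H = 0)
44*x + y(-7) = 44*(-6) + 0 = -264 + 0 = -264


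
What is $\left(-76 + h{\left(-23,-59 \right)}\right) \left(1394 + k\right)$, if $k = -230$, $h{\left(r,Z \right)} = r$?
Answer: $-115236$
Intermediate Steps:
$\left(-76 + h{\left(-23,-59 \right)}\right) \left(1394 + k\right) = \left(-76 - 23\right) \left(1394 - 230\right) = \left(-99\right) 1164 = -115236$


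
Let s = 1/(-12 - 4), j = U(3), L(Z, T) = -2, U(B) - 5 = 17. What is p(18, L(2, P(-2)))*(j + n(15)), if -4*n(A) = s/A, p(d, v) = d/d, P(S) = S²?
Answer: 21121/960 ≈ 22.001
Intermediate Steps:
U(B) = 22 (U(B) = 5 + 17 = 22)
j = 22
s = -1/16 (s = 1/(-16) = -1/16 ≈ -0.062500)
p(d, v) = 1
n(A) = 1/(64*A) (n(A) = -(-1)/(64*A) = 1/(64*A))
p(18, L(2, P(-2)))*(j + n(15)) = 1*(22 + (1/64)/15) = 1*(22 + (1/64)*(1/15)) = 1*(22 + 1/960) = 1*(21121/960) = 21121/960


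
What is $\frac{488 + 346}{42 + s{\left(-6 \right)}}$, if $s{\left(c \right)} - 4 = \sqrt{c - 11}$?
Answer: $\frac{12788}{711} - \frac{278 i \sqrt{17}}{711} \approx 17.986 - 1.6121 i$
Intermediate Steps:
$s{\left(c \right)} = 4 + \sqrt{-11 + c}$ ($s{\left(c \right)} = 4 + \sqrt{c - 11} = 4 + \sqrt{-11 + c}$)
$\frac{488 + 346}{42 + s{\left(-6 \right)}} = \frac{488 + 346}{42 + \left(4 + \sqrt{-11 - 6}\right)} = \frac{834}{42 + \left(4 + \sqrt{-17}\right)} = \frac{834}{42 + \left(4 + i \sqrt{17}\right)} = \frac{834}{46 + i \sqrt{17}}$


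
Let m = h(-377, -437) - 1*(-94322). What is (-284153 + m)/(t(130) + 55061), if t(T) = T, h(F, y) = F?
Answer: -190208/55191 ≈ -3.4464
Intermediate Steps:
m = 93945 (m = -377 - 1*(-94322) = -377 + 94322 = 93945)
(-284153 + m)/(t(130) + 55061) = (-284153 + 93945)/(130 + 55061) = -190208/55191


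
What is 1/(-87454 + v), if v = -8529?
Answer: -1/95983 ≈ -1.0419e-5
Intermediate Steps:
1/(-87454 + v) = 1/(-87454 - 8529) = 1/(-95983) = -1/95983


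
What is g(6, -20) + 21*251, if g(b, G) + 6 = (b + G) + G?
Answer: 5231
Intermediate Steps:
g(b, G) = -6 + b + 2*G (g(b, G) = -6 + ((b + G) + G) = -6 + ((G + b) + G) = -6 + (b + 2*G) = -6 + b + 2*G)
g(6, -20) + 21*251 = (-6 + 6 + 2*(-20)) + 21*251 = (-6 + 6 - 40) + 5271 = -40 + 5271 = 5231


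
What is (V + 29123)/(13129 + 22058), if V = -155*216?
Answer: -4357/35187 ≈ -0.12382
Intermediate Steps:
V = -33480
(V + 29123)/(13129 + 22058) = (-33480 + 29123)/(13129 + 22058) = -4357/35187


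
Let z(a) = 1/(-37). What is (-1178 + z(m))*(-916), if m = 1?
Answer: 39925692/37 ≈ 1.0791e+6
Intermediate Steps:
z(a) = -1/37
(-1178 + z(m))*(-916) = (-1178 - 1/37)*(-916) = -43587/37*(-916) = 39925692/37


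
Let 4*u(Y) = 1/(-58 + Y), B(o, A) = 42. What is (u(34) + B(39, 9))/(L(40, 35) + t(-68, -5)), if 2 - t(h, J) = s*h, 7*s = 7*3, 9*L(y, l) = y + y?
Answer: 12093/61888 ≈ 0.19540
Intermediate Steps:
L(y, l) = 2*y/9 (L(y, l) = (y + y)/9 = (2*y)/9 = 2*y/9)
s = 3 (s = (7*3)/7 = (⅐)*21 = 3)
t(h, J) = 2 - 3*h
u(Y) = 1/(4*(-58 + Y))
(u(34) + B(39, 9))/(L(40, 35) + t(-68, -5)) = (1/(4*(-58 + 34)) + 42)/((2/9)*40 + (2 - 3*(-68))) = ((¼)/(-24) + 42)/(80/9 + (2 + 204)) = ((¼)*(-1/24) + 42)/(80/9 + 206) = (-1/96 + 42)/(1934/9) = (4031/96)*(9/1934) = 12093/61888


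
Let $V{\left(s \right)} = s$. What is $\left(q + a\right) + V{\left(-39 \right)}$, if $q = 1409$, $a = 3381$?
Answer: $4751$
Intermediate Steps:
$\left(q + a\right) + V{\left(-39 \right)} = \left(1409 + 3381\right) - 39 = 4790 - 39 = 4751$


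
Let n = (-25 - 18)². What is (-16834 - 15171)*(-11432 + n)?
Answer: 306703915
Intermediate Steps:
n = 1849 (n = (-43)² = 1849)
(-16834 - 15171)*(-11432 + n) = (-16834 - 15171)*(-11432 + 1849) = -32005*(-9583) = 306703915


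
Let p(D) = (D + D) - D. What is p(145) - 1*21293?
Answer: -21148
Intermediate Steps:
p(D) = D (p(D) = 2*D - D = D)
p(145) - 1*21293 = 145 - 1*21293 = 145 - 21293 = -21148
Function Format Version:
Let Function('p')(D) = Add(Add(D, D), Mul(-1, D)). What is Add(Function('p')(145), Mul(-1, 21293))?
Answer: -21148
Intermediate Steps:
Function('p')(D) = D (Function('p')(D) = Add(Mul(2, D), Mul(-1, D)) = D)
Add(Function('p')(145), Mul(-1, 21293)) = Add(145, Mul(-1, 21293)) = Add(145, -21293) = -21148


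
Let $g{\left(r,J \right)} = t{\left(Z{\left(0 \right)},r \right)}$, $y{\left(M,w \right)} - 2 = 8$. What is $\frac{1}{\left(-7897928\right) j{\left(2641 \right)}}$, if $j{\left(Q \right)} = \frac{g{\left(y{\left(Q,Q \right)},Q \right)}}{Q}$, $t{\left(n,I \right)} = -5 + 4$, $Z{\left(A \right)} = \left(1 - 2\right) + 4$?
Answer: $\frac{2641}{7897928} \approx 0.00033439$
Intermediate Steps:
$y{\left(M,w \right)} = 10$ ($y{\left(M,w \right)} = 2 + 8 = 10$)
$Z{\left(A \right)} = 3$ ($Z{\left(A \right)} = -1 + 4 = 3$)
$t{\left(n,I \right)} = -1$
$g{\left(r,J \right)} = -1$
$j{\left(Q \right)} = - \frac{1}{Q}$
$\frac{1}{\left(-7897928\right) j{\left(2641 \right)}} = \frac{1}{\left(-7897928\right) \left(- \frac{1}{2641}\right)} = - \frac{1}{7897928 \left(\left(-1\right) \frac{1}{2641}\right)} = - \frac{1}{7897928 \left(- \frac{1}{2641}\right)} = \left(- \frac{1}{7897928}\right) \left(-2641\right) = \frac{2641}{7897928}$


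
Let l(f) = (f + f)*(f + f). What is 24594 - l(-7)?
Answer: 24398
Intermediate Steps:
l(f) = 4*f**2 (l(f) = (2*f)*(2*f) = 4*f**2)
24594 - l(-7) = 24594 - 4*(-7)**2 = 24594 - 4*49 = 24594 - 1*196 = 24594 - 196 = 24398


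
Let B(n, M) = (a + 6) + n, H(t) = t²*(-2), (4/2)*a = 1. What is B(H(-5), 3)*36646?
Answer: -1594101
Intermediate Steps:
a = ½ (a = (½)*1 = ½ ≈ 0.50000)
H(t) = -2*t²
B(n, M) = 13/2 + n (B(n, M) = (½ + 6) + n = 13/2 + n)
B(H(-5), 3)*36646 = (13/2 - 2*(-5)²)*36646 = (13/2 - 2*25)*36646 = (13/2 - 50)*36646 = -87/2*36646 = -1594101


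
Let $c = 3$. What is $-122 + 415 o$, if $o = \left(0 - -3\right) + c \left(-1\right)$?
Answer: $-122$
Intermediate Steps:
$o = 0$ ($o = \left(0 - -3\right) + 3 \left(-1\right) = \left(0 + 3\right) - 3 = 3 - 3 = 0$)
$-122 + 415 o = -122 + 415 \cdot 0 = -122 + 0 = -122$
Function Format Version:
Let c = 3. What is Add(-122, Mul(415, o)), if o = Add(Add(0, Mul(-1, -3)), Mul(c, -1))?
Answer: -122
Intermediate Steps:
o = 0 (o = Add(Add(0, Mul(-1, -3)), Mul(3, -1)) = Add(Add(0, 3), -3) = Add(3, -3) = 0)
Add(-122, Mul(415, o)) = Add(-122, Mul(415, 0)) = Add(-122, 0) = -122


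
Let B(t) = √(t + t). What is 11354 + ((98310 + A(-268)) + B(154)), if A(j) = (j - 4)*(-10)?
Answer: 112384 + 2*√77 ≈ 1.1240e+5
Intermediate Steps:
B(t) = √2*√t (B(t) = √(2*t) = √2*√t)
A(j) = 40 - 10*j (A(j) = (-4 + j)*(-10) = 40 - 10*j)
11354 + ((98310 + A(-268)) + B(154)) = 11354 + ((98310 + (40 - 10*(-268))) + √2*√154) = 11354 + ((98310 + (40 + 2680)) + 2*√77) = 11354 + ((98310 + 2720) + 2*√77) = 11354 + (101030 + 2*√77) = 112384 + 2*√77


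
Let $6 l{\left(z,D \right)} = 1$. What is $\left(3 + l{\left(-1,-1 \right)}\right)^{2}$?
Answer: $\frac{361}{36} \approx 10.028$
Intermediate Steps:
$l{\left(z,D \right)} = \frac{1}{6}$ ($l{\left(z,D \right)} = \frac{1}{6} \cdot 1 = \frac{1}{6}$)
$\left(3 + l{\left(-1,-1 \right)}\right)^{2} = \left(3 + \frac{1}{6}\right)^{2} = \left(\frac{19}{6}\right)^{2} = \frac{361}{36}$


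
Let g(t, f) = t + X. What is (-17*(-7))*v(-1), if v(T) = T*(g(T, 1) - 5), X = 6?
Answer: 0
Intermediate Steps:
g(t, f) = 6 + t (g(t, f) = t + 6 = 6 + t)
v(T) = T*(1 + T) (v(T) = T*((6 + T) - 5) = T*(1 + T))
(-17*(-7))*v(-1) = (-17*(-7))*(-(1 - 1)) = 119*(-1*0) = 119*0 = 0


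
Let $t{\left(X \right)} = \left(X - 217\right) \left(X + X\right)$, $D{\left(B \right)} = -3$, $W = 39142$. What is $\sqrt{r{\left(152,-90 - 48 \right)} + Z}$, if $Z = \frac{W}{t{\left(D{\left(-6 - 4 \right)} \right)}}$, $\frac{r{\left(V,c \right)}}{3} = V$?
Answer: $\frac{\sqrt{52887615}}{330} \approx 22.038$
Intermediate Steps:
$r{\left(V,c \right)} = 3 V$
$t{\left(X \right)} = 2 X \left(-217 + X\right)$ ($t{\left(X \right)} = \left(-217 + X\right) 2 X = 2 X \left(-217 + X\right)$)
$Z = \frac{19571}{660}$ ($Z = \frac{39142}{2 \left(-3\right) \left(-217 - 3\right)} = \frac{39142}{2 \left(-3\right) \left(-220\right)} = \frac{39142}{1320} = 39142 \cdot \frac{1}{1320} = \frac{19571}{660} \approx 29.653$)
$\sqrt{r{\left(152,-90 - 48 \right)} + Z} = \sqrt{3 \cdot 152 + \frac{19571}{660}} = \sqrt{456 + \frac{19571}{660}} = \sqrt{\frac{320531}{660}} = \frac{\sqrt{52887615}}{330}$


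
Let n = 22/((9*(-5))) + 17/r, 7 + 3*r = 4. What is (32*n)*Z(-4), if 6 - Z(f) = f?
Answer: -50368/9 ≈ -5596.4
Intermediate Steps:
r = -1 (r = -7/3 + (⅓)*4 = -7/3 + 4/3 = -1)
Z(f) = 6 - f
n = -787/45 (n = 22/((9*(-5))) + 17/(-1) = 22/(-45) + 17*(-1) = 22*(-1/45) - 17 = -22/45 - 17 = -787/45 ≈ -17.489)
(32*n)*Z(-4) = (32*(-787/45))*(6 - 1*(-4)) = -25184*(6 + 4)/45 = -25184/45*10 = -50368/9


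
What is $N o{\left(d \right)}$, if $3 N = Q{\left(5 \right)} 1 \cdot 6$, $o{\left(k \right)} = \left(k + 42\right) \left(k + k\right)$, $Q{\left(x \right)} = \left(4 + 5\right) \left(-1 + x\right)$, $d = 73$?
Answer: $1208880$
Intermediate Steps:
$Q{\left(x \right)} = -9 + 9 x$ ($Q{\left(x \right)} = 9 \left(-1 + x\right) = -9 + 9 x$)
$o{\left(k \right)} = 2 k \left(42 + k\right)$ ($o{\left(k \right)} = \left(42 + k\right) 2 k = 2 k \left(42 + k\right)$)
$N = 72$ ($N = \frac{\left(-9 + 9 \cdot 5\right) 1 \cdot 6}{3} = \frac{\left(-9 + 45\right) 6}{3} = \frac{36 \cdot 6}{3} = \frac{1}{3} \cdot 216 = 72$)
$N o{\left(d \right)} = 72 \cdot 2 \cdot 73 \left(42 + 73\right) = 72 \cdot 2 \cdot 73 \cdot 115 = 72 \cdot 16790 = 1208880$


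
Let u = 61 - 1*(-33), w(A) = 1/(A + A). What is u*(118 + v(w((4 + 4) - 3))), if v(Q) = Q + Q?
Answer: 55554/5 ≈ 11111.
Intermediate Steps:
w(A) = 1/(2*A)
u = 94 (u = 61 + 33 = 94)
v(Q) = 2*Q
u*(118 + v(w((4 + 4) - 3))) = 94*(118 + 2*(1/(2*((4 + 4) - 3)))) = 94*(118 + 2*(1/(2*(8 - 3)))) = 94*(118 + 2*((½)/5)) = 94*(118 + 2*((½)*(⅕))) = 94*(118 + 2*(⅒)) = 94*(118 + ⅕) = 94*(591/5) = 55554/5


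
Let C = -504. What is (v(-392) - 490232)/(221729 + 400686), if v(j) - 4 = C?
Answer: -490732/622415 ≈ -0.78843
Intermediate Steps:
v(j) = -500 (v(j) = 4 - 504 = -500)
(v(-392) - 490232)/(221729 + 400686) = (-500 - 490232)/(221729 + 400686) = -490732/622415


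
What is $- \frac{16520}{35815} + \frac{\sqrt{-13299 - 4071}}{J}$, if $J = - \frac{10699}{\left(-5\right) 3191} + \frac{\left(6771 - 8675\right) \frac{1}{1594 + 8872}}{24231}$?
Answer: $- \frac{3304}{7163} + \frac{6069321392895 i \sqrt{1930}}{1356626816117} \approx -0.46126 + 196.54 i$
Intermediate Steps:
$J = \frac{1356626816117}{2023107130965}$ ($J = - \frac{10699}{-15955} + - \frac{1904}{10466} \cdot \frac{1}{24231} = \left(-10699\right) \left(- \frac{1}{15955}\right) + \left(-1904\right) \frac{1}{10466} \cdot \frac{1}{24231} = \frac{10699}{15955} - \frac{952}{126800823} = \frac{1356626816117}{2023107130965} \approx 0.67057$)
$- \frac{16520}{35815} + \frac{\sqrt{-13299 - 4071}}{J} = - \frac{16520}{35815} + \frac{\sqrt{-13299 - 4071}}{\frac{1356626816117}{2023107130965}} = \left(-16520\right) \frac{1}{35815} + \sqrt{-17370} \cdot \frac{2023107130965}{1356626816117} = - \frac{3304}{7163} + 3 i \sqrt{1930} \cdot \frac{2023107130965}{1356626816117} = - \frac{3304}{7163} + \frac{6069321392895 i \sqrt{1930}}{1356626816117}$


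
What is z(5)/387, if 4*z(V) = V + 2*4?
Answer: 13/1548 ≈ 0.0083979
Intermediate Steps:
z(V) = 2 + V/4 (z(V) = (V + 2*4)/4 = (V + 8)/4 = (8 + V)/4 = 2 + V/4)
z(5)/387 = (2 + (¼)*5)/387 = (2 + 5/4)*(1/387) = (13/4)*(1/387) = 13/1548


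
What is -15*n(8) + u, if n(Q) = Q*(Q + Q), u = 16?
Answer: -1904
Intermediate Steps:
n(Q) = 2*Q² (n(Q) = Q*(2*Q) = 2*Q²)
-15*n(8) + u = -30*8² + 16 = -30*64 + 16 = -15*128 + 16 = -1920 + 16 = -1904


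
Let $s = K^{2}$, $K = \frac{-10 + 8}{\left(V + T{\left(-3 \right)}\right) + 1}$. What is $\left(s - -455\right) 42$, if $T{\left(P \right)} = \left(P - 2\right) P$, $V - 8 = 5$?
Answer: $\frac{16071678}{841} \approx 19110.0$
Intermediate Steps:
$V = 13$ ($V = 8 + 5 = 13$)
$T{\left(P \right)} = P \left(-2 + P\right)$ ($T{\left(P \right)} = \left(-2 + P\right) P = P \left(-2 + P\right)$)
$K = - \frac{2}{29}$ ($K = \frac{-10 + 8}{\left(13 - 3 \left(-2 - 3\right)\right) + 1} = - \frac{2}{\left(13 - -15\right) + 1} = - \frac{2}{\left(13 + 15\right) + 1} = - \frac{2}{28 + 1} = - \frac{2}{29} \approx -0.068966$)
$s = \frac{4}{841}$ ($s = \left(- \frac{2}{29}\right)^{2} = \frac{4}{841} \approx 0.0047562$)
$\left(s - -455\right) 42 = \left(\frac{4}{841} - -455\right) 42 = \left(\frac{4}{841} + 455\right) 42 = \frac{382659}{841} \cdot 42 = \frac{16071678}{841}$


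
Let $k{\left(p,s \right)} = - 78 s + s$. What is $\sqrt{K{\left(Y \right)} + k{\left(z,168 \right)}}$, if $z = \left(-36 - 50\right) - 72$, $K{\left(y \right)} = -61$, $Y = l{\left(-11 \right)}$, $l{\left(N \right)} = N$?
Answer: $i \sqrt{12997} \approx 114.0 i$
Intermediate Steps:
$Y = -11$
$z = -158$ ($z = -86 - 72 = -158$)
$k{\left(p,s \right)} = - 77 s$
$\sqrt{K{\left(Y \right)} + k{\left(z,168 \right)}} = \sqrt{-61 - 12936} = \sqrt{-12997} = i \sqrt{12997}$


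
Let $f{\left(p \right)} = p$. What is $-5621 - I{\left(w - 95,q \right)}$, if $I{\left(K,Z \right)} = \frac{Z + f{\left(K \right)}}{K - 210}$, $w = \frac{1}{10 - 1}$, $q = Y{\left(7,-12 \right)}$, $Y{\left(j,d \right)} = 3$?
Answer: $- \frac{15424851}{2744} \approx -5621.3$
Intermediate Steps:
$q = 3$
$w = \frac{1}{9} \approx 0.11111$
$I{\left(K,Z \right)} = \frac{K + Z}{-210 + K}$ ($I{\left(K,Z \right)} = \frac{Z + K}{K - 210} = \frac{K + Z}{-210 + K}$)
$-5621 - I{\left(w - 95,q \right)} = -5621 - \frac{\left(\frac{1}{9} - 95\right) + 3}{-210 + \left(\frac{1}{9} - 95\right)} = -5621 - \frac{- \frac{854}{9} + 3}{-210 - \frac{854}{9}} = -5621 - \frac{1}{- \frac{2744}{9}} \left(- \frac{827}{9}\right) = -5621 - \left(- \frac{9}{2744}\right) \left(- \frac{827}{9}\right) = -5621 - \frac{827}{2744} = - \frac{15424851}{2744}$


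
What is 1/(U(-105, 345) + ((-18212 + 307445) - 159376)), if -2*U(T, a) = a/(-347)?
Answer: 694/90121103 ≈ 7.7007e-6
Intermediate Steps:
U(T, a) = a/694 (U(T, a) = -a/(2*(-347)) = -a*(-1)/(2*347) = -(-1)*a/694 = a/694)
1/(U(-105, 345) + ((-18212 + 307445) - 159376)) = 1/((1/694)*345 + ((-18212 + 307445) - 159376)) = 1/(345/694 + (289233 - 159376)) = 1/(345/694 + 129857) = 1/(90121103/694) = 694/90121103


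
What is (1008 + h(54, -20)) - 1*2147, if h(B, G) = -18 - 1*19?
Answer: -1176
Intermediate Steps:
h(B, G) = -37 (h(B, G) = -18 - 19 = -37)
(1008 + h(54, -20)) - 1*2147 = (1008 - 37) - 1*2147 = 971 - 2147 = -1176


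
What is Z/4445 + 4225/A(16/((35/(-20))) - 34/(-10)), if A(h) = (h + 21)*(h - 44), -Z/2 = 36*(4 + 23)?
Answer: -24812978261/4132489830 ≈ -6.0044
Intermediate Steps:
Z = -1944 (Z = -72*(4 + 23) = -72*27 = -2*972 = -1944)
A(h) = (-44 + h)*(21 + h) (A(h) = (21 + h)*(-44 + h) = (-44 + h)*(21 + h))
Z/4445 + 4225/A(16/((35/(-20))) - 34/(-10)) = -1944/4445 + 4225/(-924 + (16/((35/(-20))) - 34/(-10))² - 23*(16/((35/(-20))) - 34/(-10))) = -1944*1/4445 + 4225/(-924 + (16/((35*(-1/20))) - 34*(-⅒))² - 23*(16/((35*(-1/20))) - 34*(-⅒))) = -1944/4445 + 4225/(-924 + (16/(-7/4) + 17/5)² - 23*(16/(-7/4) + 17/5)) = -1944/4445 + 4225/(-924 + (16*(-4/7) + 17/5)² - 23*(16*(-4/7) + 17/5)) = -1944/4445 + 4225/(-924 + (-64/7 + 17/5)² - 23*(-64/7 + 17/5)) = -1944/4445 + 4225/(-924 + (-201/35)² - 23*(-201/35)) = -1944/4445 + 4225/(-924 + 40401/1225 + 4623/35) = -1944/4445 + 4225/(-929694/1225) = -1944/4445 + 4225*(-1225/929694) = -1944/4445 - 5175625/929694 = -24812978261/4132489830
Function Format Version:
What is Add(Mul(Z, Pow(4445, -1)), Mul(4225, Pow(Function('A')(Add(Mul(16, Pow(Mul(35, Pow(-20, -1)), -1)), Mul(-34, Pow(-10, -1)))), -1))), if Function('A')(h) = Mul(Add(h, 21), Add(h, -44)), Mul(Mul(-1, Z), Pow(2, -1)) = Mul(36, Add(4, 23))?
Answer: Rational(-24812978261, 4132489830) ≈ -6.0044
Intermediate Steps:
Z = -1944 (Z = Mul(-2, Mul(36, Add(4, 23))) = Mul(-2, Mul(36, 27)) = Mul(-2, 972) = -1944)
Function('A')(h) = Mul(Add(-44, h), Add(21, h)) (Function('A')(h) = Mul(Add(21, h), Add(-44, h)) = Mul(Add(-44, h), Add(21, h)))
Add(Mul(Z, Pow(4445, -1)), Mul(4225, Pow(Function('A')(Add(Mul(16, Pow(Mul(35, Pow(-20, -1)), -1)), Mul(-34, Pow(-10, -1)))), -1))) = Add(Mul(-1944, Pow(4445, -1)), Mul(4225, Pow(Add(-924, Pow(Add(Mul(16, Pow(Mul(35, Pow(-20, -1)), -1)), Mul(-34, Pow(-10, -1))), 2), Mul(-23, Add(Mul(16, Pow(Mul(35, Pow(-20, -1)), -1)), Mul(-34, Pow(-10, -1))))), -1))) = Add(Mul(-1944, Rational(1, 4445)), Mul(4225, Pow(Add(-924, Pow(Add(Mul(16, Pow(Mul(35, Rational(-1, 20)), -1)), Mul(-34, Rational(-1, 10))), 2), Mul(-23, Add(Mul(16, Pow(Mul(35, Rational(-1, 20)), -1)), Mul(-34, Rational(-1, 10))))), -1))) = Add(Rational(-1944, 4445), Mul(4225, Pow(Add(-924, Pow(Add(Mul(16, Pow(Rational(-7, 4), -1)), Rational(17, 5)), 2), Mul(-23, Add(Mul(16, Pow(Rational(-7, 4), -1)), Rational(17, 5)))), -1))) = Add(Rational(-1944, 4445), Mul(4225, Pow(Add(-924, Pow(Add(Mul(16, Rational(-4, 7)), Rational(17, 5)), 2), Mul(-23, Add(Mul(16, Rational(-4, 7)), Rational(17, 5)))), -1))) = Add(Rational(-1944, 4445), Mul(4225, Pow(Add(-924, Pow(Add(Rational(-64, 7), Rational(17, 5)), 2), Mul(-23, Add(Rational(-64, 7), Rational(17, 5)))), -1))) = Add(Rational(-1944, 4445), Mul(4225, Pow(Add(-924, Pow(Rational(-201, 35), 2), Mul(-23, Rational(-201, 35))), -1))) = Add(Rational(-1944, 4445), Mul(4225, Pow(Add(-924, Rational(40401, 1225), Rational(4623, 35)), -1))) = Add(Rational(-1944, 4445), Mul(4225, Pow(Rational(-929694, 1225), -1))) = Add(Rational(-1944, 4445), Mul(4225, Rational(-1225, 929694))) = Add(Rational(-1944, 4445), Rational(-5175625, 929694)) = Rational(-24812978261, 4132489830)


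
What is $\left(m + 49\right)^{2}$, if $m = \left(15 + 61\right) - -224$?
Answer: $121801$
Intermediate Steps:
$m = 300$ ($m = 76 + 224 = 300$)
$\left(m + 49\right)^{2} = \left(300 + 49\right)^{2} = 349^{2} = 121801$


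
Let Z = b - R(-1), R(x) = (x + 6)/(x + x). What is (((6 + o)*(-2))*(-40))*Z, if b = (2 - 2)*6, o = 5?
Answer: 2200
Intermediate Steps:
R(x) = (6 + x)/(2*x) (R(x) = (6 + x)/((2*x)) = (6 + x)*(1/(2*x)) = (6 + x)/(2*x))
b = 0 (b = 0*6 = 0)
Z = 5/2 (Z = 0 - (6 - 1)/(2*(-1)) = 0 - (-1)*5/2 = 0 - 1*(-5/2) = 0 + 5/2 = 5/2 ≈ 2.5000)
(((6 + o)*(-2))*(-40))*Z = (((6 + 5)*(-2))*(-40))*(5/2) = ((11*(-2))*(-40))*(5/2) = -22*(-40)*(5/2) = 880*(5/2) = 2200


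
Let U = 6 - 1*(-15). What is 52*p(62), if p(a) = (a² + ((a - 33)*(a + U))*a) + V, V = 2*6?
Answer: 7960680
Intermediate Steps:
U = 21 (U = 6 + 15 = 21)
V = 12
p(a) = 12 + a² + a*(-33 + a)*(21 + a) (p(a) = (a² + ((a - 33)*(a + 21))*a) + 12 = (a² + ((-33 + a)*(21 + a))*a) + 12 = (a² + a*(-33 + a)*(21 + a)) + 12 = 12 + a² + a*(-33 + a)*(21 + a))
52*p(62) = 52*(12 + 62³ - 693*62 - 11*62²) = 52*(12 + 238328 - 42966 - 11*3844) = 52*(12 + 238328 - 42966 - 42284) = 52*153090 = 7960680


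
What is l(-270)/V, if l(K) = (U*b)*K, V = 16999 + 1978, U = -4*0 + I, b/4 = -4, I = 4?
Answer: 17280/18977 ≈ 0.91058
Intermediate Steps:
b = -16 (b = 4*(-4) = -16)
U = 4 (U = -4*0 + 4 = 0 + 4 = 4)
V = 18977
l(K) = -64*K (l(K) = (4*(-16))*K = -64*K)
l(-270)/V = -64*(-270)/18977 = 17280*(1/18977) = 17280/18977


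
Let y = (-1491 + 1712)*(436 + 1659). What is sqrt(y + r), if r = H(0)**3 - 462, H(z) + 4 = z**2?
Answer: sqrt(462469) ≈ 680.05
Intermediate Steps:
H(z) = -4 + z**2
y = 462995 (y = 221*2095 = 462995)
r = -526 (r = (-4 + 0**2)**3 - 462 = (-4 + 0)**3 - 462 = (-4)**3 - 462 = -64 - 462 = -526)
sqrt(y + r) = sqrt(462995 - 526) = sqrt(462469)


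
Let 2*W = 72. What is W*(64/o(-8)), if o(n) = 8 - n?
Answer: 144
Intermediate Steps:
W = 36 (W = (1/2)*72 = 36)
W*(64/o(-8)) = 36*(64/(8 - 1*(-8))) = 36*(64/(8 + 8)) = 36*(64/16) = 36*(64*(1/16)) = 36*4 = 144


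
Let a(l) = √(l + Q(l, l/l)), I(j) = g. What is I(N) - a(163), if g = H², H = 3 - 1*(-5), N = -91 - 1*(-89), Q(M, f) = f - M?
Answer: 63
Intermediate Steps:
N = -2 (N = -91 + 89 = -2)
H = 8 (H = 3 + 5 = 8)
g = 64 (g = 8² = 64)
I(j) = 64
a(l) = 1 (a(l) = √(l + (l/l - l)) = √(l + (1 - l)) = √1 = 1)
I(N) - a(163) = 64 - 1*1 = 64 - 1 = 63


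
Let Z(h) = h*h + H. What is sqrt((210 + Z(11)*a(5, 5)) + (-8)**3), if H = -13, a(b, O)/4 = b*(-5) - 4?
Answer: I*sqrt(12830) ≈ 113.27*I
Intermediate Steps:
a(b, O) = -16 - 20*b (a(b, O) = 4*(b*(-5) - 4) = 4*(-5*b - 4) = 4*(-4 - 5*b) = -16 - 20*b)
Z(h) = -13 + h**2 (Z(h) = h*h - 13 = h**2 - 13 = -13 + h**2)
sqrt((210 + Z(11)*a(5, 5)) + (-8)**3) = sqrt((210 + (-13 + 11**2)*(-16 - 20*5)) + (-8)**3) = sqrt((210 + (-13 + 121)*(-16 - 100)) - 512) = sqrt((210 + 108*(-116)) - 512) = sqrt((210 - 12528) - 512) = sqrt(-12318 - 512) = sqrt(-12830) = I*sqrt(12830)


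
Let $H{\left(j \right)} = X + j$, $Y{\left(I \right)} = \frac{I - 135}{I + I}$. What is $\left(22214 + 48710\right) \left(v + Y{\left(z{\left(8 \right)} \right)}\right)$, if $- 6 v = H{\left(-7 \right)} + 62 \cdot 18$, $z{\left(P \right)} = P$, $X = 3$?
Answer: $- \frac{164490487}{12} \approx -1.3708 \cdot 10^{7}$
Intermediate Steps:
$Y{\left(I \right)} = \frac{-135 + I}{2 I}$
$H{\left(j \right)} = 3 + j$
$v = - \frac{556}{3}$ ($v = - \frac{\left(3 - 7\right) + 62 \cdot 18}{6} = - \frac{-4 + 1116}{6} = \left(- \frac{1}{6}\right) 1112 = - \frac{556}{3} \approx -185.33$)
$\left(22214 + 48710\right) \left(v + Y{\left(z{\left(8 \right)} \right)}\right) = \left(22214 + 48710\right) \left(- \frac{556}{3} + \frac{-135 + 8}{2 \cdot 8}\right) = 70924 \left(- \frac{556}{3} + \frac{1}{2} \cdot \frac{1}{8} \left(-127\right)\right) = 70924 \left(- \frac{556}{3} - \frac{127}{16}\right) = 70924 \left(- \frac{9277}{48}\right) = - \frac{164490487}{12}$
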